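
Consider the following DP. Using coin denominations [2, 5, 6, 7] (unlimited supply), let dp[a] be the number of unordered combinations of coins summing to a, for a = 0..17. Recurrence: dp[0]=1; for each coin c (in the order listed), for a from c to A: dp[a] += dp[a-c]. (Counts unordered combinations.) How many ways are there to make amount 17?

after  coin     0     1     2     3     4     5     6     7     8     9    10    11    12    13    14    15    16    17
          2     1     0     1     0     1     0     1     0     1     0     1     0     1     0     1     0     1     0
          5     1     0     1     0     1     1     1     1     1     1     2     1     2     1     2     2     2     2
          6     1     0     1     0     1     1     2     1     2     1     3     2     4     2     4     3     5     4
          7     1     0     1     0     1     1     2     2     2     2     3     3     5     4     6     5     7     7

7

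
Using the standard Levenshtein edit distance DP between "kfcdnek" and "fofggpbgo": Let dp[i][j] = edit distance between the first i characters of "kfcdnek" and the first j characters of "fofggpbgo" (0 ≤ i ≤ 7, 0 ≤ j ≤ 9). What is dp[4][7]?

   ''  f  o  f  g  g  p  b  g  o
''  0  1  2  3  4  5  6  7  8  9
 k  1  1  2  3  4  5  6  7  8  9
 f  2  1  2  2  3  4  5  6  7  8
 c  3  2  2  3  3  4  5  6  7  8
 d  4  3  3  3  4  4  5  6  7  8
 n  5  4  4  4  4  5  5  6  7  8
 e  6  5  5  5  5  5  6  6  7  8
 k  7  6  6  6  6  6  6  7  7  8

6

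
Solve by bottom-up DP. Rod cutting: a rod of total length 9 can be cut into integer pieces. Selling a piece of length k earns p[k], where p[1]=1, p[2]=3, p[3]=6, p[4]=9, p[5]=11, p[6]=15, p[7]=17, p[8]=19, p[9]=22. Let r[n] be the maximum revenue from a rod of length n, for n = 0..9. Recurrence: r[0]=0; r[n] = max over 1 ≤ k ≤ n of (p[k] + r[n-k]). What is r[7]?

   n    0    1    2    3    4    5    6    7    8    9
r[n]    0    1    3    6    9   11   15   17   19   22

17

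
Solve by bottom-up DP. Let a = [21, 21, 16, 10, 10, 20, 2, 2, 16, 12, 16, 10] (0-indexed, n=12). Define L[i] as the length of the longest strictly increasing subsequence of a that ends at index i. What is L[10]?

3

   i    0    1    2    3    4    5    6    7    8    9   10   11
a[i]   21   21   16   10   10   20    2    2   16   12   16   10
L[i]    1    1    1    1    1    2    1    1    2    2    3    2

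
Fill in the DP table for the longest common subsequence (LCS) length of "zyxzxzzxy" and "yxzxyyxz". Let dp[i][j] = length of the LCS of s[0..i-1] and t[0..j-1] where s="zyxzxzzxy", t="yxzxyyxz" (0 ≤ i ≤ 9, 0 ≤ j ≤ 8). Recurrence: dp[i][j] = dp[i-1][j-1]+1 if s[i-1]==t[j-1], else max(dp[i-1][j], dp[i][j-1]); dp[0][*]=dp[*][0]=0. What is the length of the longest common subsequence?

5

   ''  y  x  z  x  y  y  x  z
''  0  0  0  0  0  0  0  0  0
 z  0  0  0  1  1  1  1  1  1
 y  0  1  1  1  1  2  2  2  2
 x  0  1  2  2  2  2  2  3  3
 z  0  1  2  3  3  3  3  3  4
 x  0  1  2  3  4  4  4  4  4
 z  0  1  2  3  4  4  4  4  5
 z  0  1  2  3  4  4  4  4  5
 x  0  1  2  3  4  4  4  5  5
 y  0  1  2  3  4  5  5  5  5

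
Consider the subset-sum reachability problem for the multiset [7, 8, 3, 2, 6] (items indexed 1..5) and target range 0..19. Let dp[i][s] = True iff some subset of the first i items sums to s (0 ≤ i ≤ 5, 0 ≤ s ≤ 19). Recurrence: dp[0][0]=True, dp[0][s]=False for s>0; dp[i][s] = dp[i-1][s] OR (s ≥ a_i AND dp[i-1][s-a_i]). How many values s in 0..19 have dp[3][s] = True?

8

i\s   0   1   2   3   4   5   6   7   8   9  10  11  12  13  14  15  16  17  18  19
  0   T   F   F   F   F   F   F   F   F   F   F   F   F   F   F   F   F   F   F   F
  1   T   F   F   F   F   F   F   T   F   F   F   F   F   F   F   F   F   F   F   F
  2   T   F   F   F   F   F   F   T   T   F   F   F   F   F   F   T   F   F   F   F
  3   T   F   F   T   F   F   F   T   T   F   T   T   F   F   F   T   F   F   T   F
  4   T   F   T   T   F   T   F   T   T   T   T   T   T   T   F   T   F   T   T   F
  5   T   F   T   T   F   T   T   T   T   T   T   T   T   T   T   T   T   T   T   T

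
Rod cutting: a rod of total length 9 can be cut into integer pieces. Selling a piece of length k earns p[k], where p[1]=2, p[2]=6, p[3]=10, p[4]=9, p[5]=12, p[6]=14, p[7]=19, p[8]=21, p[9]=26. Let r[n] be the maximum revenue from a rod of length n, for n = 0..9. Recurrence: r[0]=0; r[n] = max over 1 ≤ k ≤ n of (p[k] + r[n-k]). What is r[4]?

12

   n    0    1    2    3    4    5    6    7    8    9
r[n]    0    2    6   10   12   16   20   22   26   30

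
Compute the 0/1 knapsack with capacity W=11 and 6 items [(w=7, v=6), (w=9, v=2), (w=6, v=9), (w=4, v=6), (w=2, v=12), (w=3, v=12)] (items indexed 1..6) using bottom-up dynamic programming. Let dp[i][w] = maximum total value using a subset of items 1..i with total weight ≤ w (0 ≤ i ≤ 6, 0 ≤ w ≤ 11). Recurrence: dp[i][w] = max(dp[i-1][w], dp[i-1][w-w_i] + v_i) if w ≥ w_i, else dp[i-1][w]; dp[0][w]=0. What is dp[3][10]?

9

i\w   0   1   2   3   4   5   6   7   8   9  10  11
  0   0   0   0   0   0   0   0   0   0   0   0   0
  1   0   0   0   0   0   0   0   6   6   6   6   6
  2   0   0   0   0   0   0   0   6   6   6   6   6
  3   0   0   0   0   0   0   9   9   9   9   9   9
  4   0   0   0   0   6   6   9   9   9   9  15  15
  5   0   0  12  12  12  12  18  18  21  21  21  21
  6   0   0  12  12  12  24  24  24  24  30  30  33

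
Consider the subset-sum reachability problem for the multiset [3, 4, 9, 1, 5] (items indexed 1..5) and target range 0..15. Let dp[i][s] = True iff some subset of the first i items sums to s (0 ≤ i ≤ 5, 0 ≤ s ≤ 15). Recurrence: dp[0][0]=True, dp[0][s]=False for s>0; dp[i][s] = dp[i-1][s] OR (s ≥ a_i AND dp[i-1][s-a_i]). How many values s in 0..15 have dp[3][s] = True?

i\s   0   1   2   3   4   5   6   7   8   9  10  11  12  13  14  15
  0   T   F   F   F   F   F   F   F   F   F   F   F   F   F   F   F
  1   T   F   F   T   F   F   F   F   F   F   F   F   F   F   F   F
  2   T   F   F   T   T   F   F   T   F   F   F   F   F   F   F   F
  3   T   F   F   T   T   F   F   T   F   T   F   F   T   T   F   F
  4   T   T   F   T   T   T   F   T   T   T   T   F   T   T   T   F
  5   T   T   F   T   T   T   T   T   T   T   T   F   T   T   T   T

7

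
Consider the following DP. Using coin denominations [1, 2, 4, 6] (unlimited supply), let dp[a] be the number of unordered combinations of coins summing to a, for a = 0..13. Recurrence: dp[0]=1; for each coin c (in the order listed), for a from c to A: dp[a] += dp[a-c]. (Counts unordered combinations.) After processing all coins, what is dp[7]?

after  coin     0     1     2     3     4     5     6     7     8     9    10    11    12    13
          1     1     1     1     1     1     1     1     1     1     1     1     1     1     1
          2     1     1     2     2     3     3     4     4     5     5     6     6     7     7
          4     1     1     2     2     4     4     6     6     9     9    12    12    16    16
          6     1     1     2     2     4     4     7     7    11    11    16    16    23    23

7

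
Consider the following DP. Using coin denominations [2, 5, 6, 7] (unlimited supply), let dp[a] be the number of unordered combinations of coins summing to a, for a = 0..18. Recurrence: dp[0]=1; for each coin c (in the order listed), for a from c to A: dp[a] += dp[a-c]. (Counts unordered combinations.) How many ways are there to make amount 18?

9

after  coin     0     1     2     3     4     5     6     7     8     9    10    11    12    13    14    15    16    17    18
          2     1     0     1     0     1     0     1     0     1     0     1     0     1     0     1     0     1     0     1
          5     1     0     1     0     1     1     1     1     1     1     2     1     2     1     2     2     2     2     2
          6     1     0     1     0     1     1     2     1     2     1     3     2     4     2     4     3     5     4     6
          7     1     0     1     0     1     1     2     2     2     2     3     3     5     4     6     5     7     7     9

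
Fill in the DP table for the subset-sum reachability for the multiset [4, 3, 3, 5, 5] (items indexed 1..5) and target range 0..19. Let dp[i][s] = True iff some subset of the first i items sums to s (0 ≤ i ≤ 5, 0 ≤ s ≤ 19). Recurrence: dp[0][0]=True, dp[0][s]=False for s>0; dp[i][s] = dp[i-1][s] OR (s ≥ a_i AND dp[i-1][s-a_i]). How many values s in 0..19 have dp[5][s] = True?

16

i\s   0   1   2   3   4   5   6   7   8   9  10  11  12  13  14  15  16  17  18  19
  0   T   F   F   F   F   F   F   F   F   F   F   F   F   F   F   F   F   F   F   F
  1   T   F   F   F   T   F   F   F   F   F   F   F   F   F   F   F   F   F   F   F
  2   T   F   F   T   T   F   F   T   F   F   F   F   F   F   F   F   F   F   F   F
  3   T   F   F   T   T   F   T   T   F   F   T   F   F   F   F   F   F   F   F   F
  4   T   F   F   T   T   T   T   T   T   T   T   T   T   F   F   T   F   F   F   F
  5   T   F   F   T   T   T   T   T   T   T   T   T   T   T   T   T   T   T   F   F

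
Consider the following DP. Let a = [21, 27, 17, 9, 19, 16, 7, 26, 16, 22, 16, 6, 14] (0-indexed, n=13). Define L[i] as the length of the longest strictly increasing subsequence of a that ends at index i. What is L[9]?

3

   i    0    1    2    3    4    5    6    7    8    9   10   11   12
a[i]   21   27   17    9   19   16    7   26   16   22   16    6   14
L[i]    1    2    1    1    2    2    1    3    2    3    2    1    2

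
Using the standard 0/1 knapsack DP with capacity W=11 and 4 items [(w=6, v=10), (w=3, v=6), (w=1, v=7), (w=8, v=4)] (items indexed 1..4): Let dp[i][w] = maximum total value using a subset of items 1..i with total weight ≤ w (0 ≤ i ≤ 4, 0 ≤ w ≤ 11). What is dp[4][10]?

i\w   0   1   2   3   4   5   6   7   8   9  10  11
  0   0   0   0   0   0   0   0   0   0   0   0   0
  1   0   0   0   0   0   0  10  10  10  10  10  10
  2   0   0   0   6   6   6  10  10  10  16  16  16
  3   0   7   7   7  13  13  13  17  17  17  23  23
  4   0   7   7   7  13  13  13  17  17  17  23  23

23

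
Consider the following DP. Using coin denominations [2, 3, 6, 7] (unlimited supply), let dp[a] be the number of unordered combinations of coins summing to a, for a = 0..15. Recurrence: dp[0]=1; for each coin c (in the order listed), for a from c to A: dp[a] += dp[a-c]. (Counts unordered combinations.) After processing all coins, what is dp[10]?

after  coin     0     1     2     3     4     5     6     7     8     9    10    11    12    13    14    15
          2     1     0     1     0     1     0     1     0     1     0     1     0     1     0     1     0
          3     1     0     1     1     1     1     2     1     2     2     2     2     3     2     3     3
          6     1     0     1     1     1     1     3     1     3     3     3     3     6     3     6     6
          7     1     0     1     1     1     1     3     2     3     4     4     4     7     6     8     9

4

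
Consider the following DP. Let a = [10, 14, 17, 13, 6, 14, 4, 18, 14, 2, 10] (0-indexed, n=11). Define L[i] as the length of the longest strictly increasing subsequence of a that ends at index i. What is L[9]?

   i    0    1    2    3    4    5    6    7    8    9   10
a[i]   10   14   17   13    6   14    4   18   14    2   10
L[i]    1    2    3    2    1    3    1    4    3    1    2

1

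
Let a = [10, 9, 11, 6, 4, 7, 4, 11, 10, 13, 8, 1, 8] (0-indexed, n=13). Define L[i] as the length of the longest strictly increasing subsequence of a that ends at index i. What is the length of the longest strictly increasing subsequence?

   i    0    1    2    3    4    5    6    7    8    9   10   11   12
a[i]   10    9   11    6    4    7    4   11   10   13    8    1    8
L[i]    1    1    2    1    1    2    1    3    3    4    3    1    3

4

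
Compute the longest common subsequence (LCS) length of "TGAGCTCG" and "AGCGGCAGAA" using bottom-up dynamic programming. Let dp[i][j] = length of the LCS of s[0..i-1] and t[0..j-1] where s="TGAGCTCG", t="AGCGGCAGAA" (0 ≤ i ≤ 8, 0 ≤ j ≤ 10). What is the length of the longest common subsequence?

   ''  A  G  C  G  G  C  A  G  A  A
''  0  0  0  0  0  0  0  0  0  0  0
 T  0  0  0  0  0  0  0  0  0  0  0
 G  0  0  1  1  1  1  1  1  1  1  1
 A  0  1  1  1  1  1  1  2  2  2  2
 G  0  1  2  2  2  2  2  2  3  3  3
 C  0  1  2  3  3  3  3  3  3  3  3
 T  0  1  2  3  3  3  3  3  3  3  3
 C  0  1  2  3  3  3  4  4  4  4  4
 G  0  1  2  3  4  4  4  4  5  5  5

5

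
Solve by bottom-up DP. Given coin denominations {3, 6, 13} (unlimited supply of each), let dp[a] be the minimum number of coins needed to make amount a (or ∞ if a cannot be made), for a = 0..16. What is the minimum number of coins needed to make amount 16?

 a  0  1  2  3  4  5  6  7  8  9 10 11 12 13 14 15 16
dp  0  -  -  1  -  -  1  -  -  2  -  -  2  1  -  3  2
(- denotes ∞ / unreachable)

2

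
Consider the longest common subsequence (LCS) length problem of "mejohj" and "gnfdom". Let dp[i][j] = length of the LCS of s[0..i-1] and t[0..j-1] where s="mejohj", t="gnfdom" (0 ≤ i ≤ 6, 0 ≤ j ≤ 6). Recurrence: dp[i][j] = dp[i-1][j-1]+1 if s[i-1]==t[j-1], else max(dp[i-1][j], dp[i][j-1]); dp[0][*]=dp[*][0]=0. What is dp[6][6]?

1

   ''  g  n  f  d  o  m
''  0  0  0  0  0  0  0
 m  0  0  0  0  0  0  1
 e  0  0  0  0  0  0  1
 j  0  0  0  0  0  0  1
 o  0  0  0  0  0  1  1
 h  0  0  0  0  0  1  1
 j  0  0  0  0  0  1  1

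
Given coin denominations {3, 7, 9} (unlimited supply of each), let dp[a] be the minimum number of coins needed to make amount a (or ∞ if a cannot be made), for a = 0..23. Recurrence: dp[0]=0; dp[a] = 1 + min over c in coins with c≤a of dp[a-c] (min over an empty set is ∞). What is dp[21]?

3

 a  0  1  2  3  4  5  6  7  8  9 10 11 12 13 14 15 16 17 18 19 20 21 22 23
dp  0  -  -  1  -  -  2  1  -  1  2  -  2  3  2  3  2  3  2  3  4  3  4  3
(- denotes ∞ / unreachable)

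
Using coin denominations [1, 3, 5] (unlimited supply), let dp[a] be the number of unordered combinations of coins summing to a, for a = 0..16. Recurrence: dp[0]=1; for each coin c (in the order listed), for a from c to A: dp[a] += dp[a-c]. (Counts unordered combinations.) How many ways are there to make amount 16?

after  coin     0     1     2     3     4     5     6     7     8     9    10    11    12    13    14    15    16
          1     1     1     1     1     1     1     1     1     1     1     1     1     1     1     1     1     1
          3     1     1     1     2     2     2     3     3     3     4     4     4     5     5     5     6     6
          5     1     1     1     2     2     3     4     4     5     6     7     8     9    10    11    13    14

14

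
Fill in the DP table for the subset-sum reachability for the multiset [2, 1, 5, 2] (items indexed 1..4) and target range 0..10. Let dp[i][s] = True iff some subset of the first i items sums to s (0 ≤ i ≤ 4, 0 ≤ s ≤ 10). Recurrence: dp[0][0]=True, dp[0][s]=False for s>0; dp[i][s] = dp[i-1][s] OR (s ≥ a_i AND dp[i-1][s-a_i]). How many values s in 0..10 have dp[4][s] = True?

11

i\s   0   1   2   3   4   5   6   7   8   9  10
  0   T   F   F   F   F   F   F   F   F   F   F
  1   T   F   T   F   F   F   F   F   F   F   F
  2   T   T   T   T   F   F   F   F   F   F   F
  3   T   T   T   T   F   T   T   T   T   F   F
  4   T   T   T   T   T   T   T   T   T   T   T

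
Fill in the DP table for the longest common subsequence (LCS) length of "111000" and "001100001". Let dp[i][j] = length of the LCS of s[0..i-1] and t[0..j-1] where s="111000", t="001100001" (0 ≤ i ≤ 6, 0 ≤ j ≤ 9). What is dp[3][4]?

2

   ''  0  0  1  1  0  0  0  0  1
''  0  0  0  0  0  0  0  0  0  0
 1  0  0  0  1  1  1  1  1  1  1
 1  0  0  0  1  2  2  2  2  2  2
 1  0  0  0  1  2  2  2  2  2  3
 0  0  1  1  1  2  3  3  3  3  3
 0  0  1  2  2  2  3  4  4  4  4
 0  0  1  2  2  2  3  4  5  5  5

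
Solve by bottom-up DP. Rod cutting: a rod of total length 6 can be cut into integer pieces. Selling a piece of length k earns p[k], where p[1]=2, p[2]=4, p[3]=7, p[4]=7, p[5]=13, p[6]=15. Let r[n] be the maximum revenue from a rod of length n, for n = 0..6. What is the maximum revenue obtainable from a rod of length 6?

   n    0    1    2    3    4    5    6
r[n]    0    2    4    7    9   13   15

15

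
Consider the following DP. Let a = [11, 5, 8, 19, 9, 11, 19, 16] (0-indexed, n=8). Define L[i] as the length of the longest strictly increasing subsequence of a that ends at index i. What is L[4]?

3

   i    0    1    2    3    4    5    6    7
a[i]   11    5    8   19    9   11   19   16
L[i]    1    1    2    3    3    4    5    5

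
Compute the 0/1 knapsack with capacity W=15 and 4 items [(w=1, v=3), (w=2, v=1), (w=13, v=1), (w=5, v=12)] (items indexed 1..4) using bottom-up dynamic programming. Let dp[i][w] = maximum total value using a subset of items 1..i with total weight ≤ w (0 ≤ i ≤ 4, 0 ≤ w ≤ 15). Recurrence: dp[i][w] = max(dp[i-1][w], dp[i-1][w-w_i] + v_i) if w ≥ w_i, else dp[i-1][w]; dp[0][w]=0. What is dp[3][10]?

4

i\w   0   1   2   3   4   5   6   7   8   9  10  11  12  13  14  15
  0   0   0   0   0   0   0   0   0   0   0   0   0   0   0   0   0
  1   0   3   3   3   3   3   3   3   3   3   3   3   3   3   3   3
  2   0   3   3   4   4   4   4   4   4   4   4   4   4   4   4   4
  3   0   3   3   4   4   4   4   4   4   4   4   4   4   4   4   4
  4   0   3   3   4   4  12  15  15  16  16  16  16  16  16  16  16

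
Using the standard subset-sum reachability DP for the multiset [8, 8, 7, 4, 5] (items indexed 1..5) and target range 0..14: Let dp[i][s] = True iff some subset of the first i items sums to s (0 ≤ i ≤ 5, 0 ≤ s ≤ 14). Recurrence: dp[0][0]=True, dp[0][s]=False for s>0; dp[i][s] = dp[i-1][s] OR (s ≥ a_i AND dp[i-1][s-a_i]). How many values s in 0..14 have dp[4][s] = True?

i\s   0   1   2   3   4   5   6   7   8   9  10  11  12  13  14
  0   T   F   F   F   F   F   F   F   F   F   F   F   F   F   F
  1   T   F   F   F   F   F   F   F   T   F   F   F   F   F   F
  2   T   F   F   F   F   F   F   F   T   F   F   F   F   F   F
  3   T   F   F   F   F   F   F   T   T   F   F   F   F   F   F
  4   T   F   F   F   T   F   F   T   T   F   F   T   T   F   F
  5   T   F   F   F   T   T   F   T   T   T   F   T   T   T   F

6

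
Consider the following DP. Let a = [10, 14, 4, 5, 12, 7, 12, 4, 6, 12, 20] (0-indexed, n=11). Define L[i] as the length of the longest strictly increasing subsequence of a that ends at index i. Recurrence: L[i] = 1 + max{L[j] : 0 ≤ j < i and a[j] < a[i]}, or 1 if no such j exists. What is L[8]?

3

   i    0    1    2    3    4    5    6    7    8    9   10
a[i]   10   14    4    5   12    7   12    4    6   12   20
L[i]    1    2    1    2    3    3    4    1    3    4    5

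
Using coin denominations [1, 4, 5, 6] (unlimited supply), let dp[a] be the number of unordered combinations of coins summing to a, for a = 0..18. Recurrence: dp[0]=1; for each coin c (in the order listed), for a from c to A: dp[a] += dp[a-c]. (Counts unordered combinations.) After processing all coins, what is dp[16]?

after  coin     0     1     2     3     4     5     6     7     8     9    10    11    12    13    14    15    16    17    18
          1     1     1     1     1     1     1     1     1     1     1     1     1     1     1     1     1     1     1     1
          4     1     1     1     1     2     2     2     2     3     3     3     3     4     4     4     4     5     5     5
          5     1     1     1     1     2     3     3     3     4     5     6     6     7     8     9    10    11    12    13
          6     1     1     1     1     2     3     4     4     5     6     8     9    11    12    14    16    19    21    24

19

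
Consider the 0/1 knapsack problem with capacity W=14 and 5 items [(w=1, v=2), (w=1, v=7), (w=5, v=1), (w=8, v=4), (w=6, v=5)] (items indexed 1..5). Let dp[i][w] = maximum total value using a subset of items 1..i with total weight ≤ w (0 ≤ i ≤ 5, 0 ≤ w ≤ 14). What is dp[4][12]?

13

i\w   0   1   2   3   4   5   6   7   8   9  10  11  12  13  14
  0   0   0   0   0   0   0   0   0   0   0   0   0   0   0   0
  1   0   2   2   2   2   2   2   2   2   2   2   2   2   2   2
  2   0   7   9   9   9   9   9   9   9   9   9   9   9   9   9
  3   0   7   9   9   9   9   9  10  10  10  10  10  10  10  10
  4   0   7   9   9   9   9   9  10  10  11  13  13  13  13  13
  5   0   7   9   9   9   9   9  12  14  14  14  14  14  15  15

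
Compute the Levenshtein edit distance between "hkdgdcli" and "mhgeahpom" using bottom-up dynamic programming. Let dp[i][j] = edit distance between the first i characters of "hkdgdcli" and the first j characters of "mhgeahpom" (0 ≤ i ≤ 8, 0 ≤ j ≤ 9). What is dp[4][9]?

   ''  m  h  g  e  a  h  p  o  m
''  0  1  2  3  4  5  6  7  8  9
 h  1  1  1  2  3  4  5  6  7  8
 k  2  2  2  2  3  4  5  6  7  8
 d  3  3  3  3  3  4  5  6  7  8
 g  4  4  4  3  4  4  5  6  7  8
 d  5  5  5  4  4  5  5  6  7  8
 c  6  6  6  5  5  5  6  6  7  8
 l  7  7  7  6  6  6  6  7  7  8
 i  8  8  8  7  7  7  7  7  8  8

8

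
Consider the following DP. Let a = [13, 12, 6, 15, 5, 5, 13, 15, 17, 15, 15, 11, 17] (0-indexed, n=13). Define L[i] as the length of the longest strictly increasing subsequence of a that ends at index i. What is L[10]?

3

   i    0    1    2    3    4    5    6    7    8    9   10   11   12
a[i]   13   12    6   15    5    5   13   15   17   15   15   11   17
L[i]    1    1    1    2    1    1    2    3    4    3    3    2    4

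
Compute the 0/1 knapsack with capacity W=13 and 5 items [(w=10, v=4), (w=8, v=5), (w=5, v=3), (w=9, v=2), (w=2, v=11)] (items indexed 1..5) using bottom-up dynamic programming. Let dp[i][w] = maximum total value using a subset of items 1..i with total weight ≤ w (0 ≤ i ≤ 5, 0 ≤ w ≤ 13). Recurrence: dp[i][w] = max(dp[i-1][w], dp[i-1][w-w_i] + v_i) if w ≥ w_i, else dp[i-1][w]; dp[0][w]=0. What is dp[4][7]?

3

i\w   0   1   2   3   4   5   6   7   8   9  10  11  12  13
  0   0   0   0   0   0   0   0   0   0   0   0   0   0   0
  1   0   0   0   0   0   0   0   0   0   0   4   4   4   4
  2   0   0   0   0   0   0   0   0   5   5   5   5   5   5
  3   0   0   0   0   0   3   3   3   5   5   5   5   5   8
  4   0   0   0   0   0   3   3   3   5   5   5   5   5   8
  5   0   0  11  11  11  11  11  14  14  14  16  16  16  16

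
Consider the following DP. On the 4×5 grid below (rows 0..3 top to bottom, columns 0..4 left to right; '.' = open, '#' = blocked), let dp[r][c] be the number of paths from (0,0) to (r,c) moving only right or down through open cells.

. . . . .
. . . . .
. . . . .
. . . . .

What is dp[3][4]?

r\c   0   1   2   3   4
  0   1   1   1   1   1
  1   1   2   3   4   5
  2   1   3   6  10  15
  3   1   4  10  20  35

35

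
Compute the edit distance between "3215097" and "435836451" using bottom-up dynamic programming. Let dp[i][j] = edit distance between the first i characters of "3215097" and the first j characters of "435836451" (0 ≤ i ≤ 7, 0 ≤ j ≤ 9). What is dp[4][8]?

6

   ''  4  3  5  8  3  6  4  5  1
''  0  1  2  3  4  5  6  7  8  9
 3  1  1  1  2  3  4  5  6  7  8
 2  2  2  2  2  3  4  5  6  7  8
 1  3  3  3  3  3  4  5  6  7  7
 5  4  4  4  3  4  4  5  6  6  7
 0  5  5  5  4  4  5  5  6  7  7
 9  6  6  6  5  5  5  6  6  7  8
 7  7  7  7  6  6  6  6  7  7  8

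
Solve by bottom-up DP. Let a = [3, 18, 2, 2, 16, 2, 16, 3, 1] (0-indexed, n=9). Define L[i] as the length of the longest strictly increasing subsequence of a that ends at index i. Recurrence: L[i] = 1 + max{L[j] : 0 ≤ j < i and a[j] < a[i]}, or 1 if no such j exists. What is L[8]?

   i    0    1    2    3    4    5    6    7    8
a[i]    3   18    2    2   16    2   16    3    1
L[i]    1    2    1    1    2    1    2    2    1

1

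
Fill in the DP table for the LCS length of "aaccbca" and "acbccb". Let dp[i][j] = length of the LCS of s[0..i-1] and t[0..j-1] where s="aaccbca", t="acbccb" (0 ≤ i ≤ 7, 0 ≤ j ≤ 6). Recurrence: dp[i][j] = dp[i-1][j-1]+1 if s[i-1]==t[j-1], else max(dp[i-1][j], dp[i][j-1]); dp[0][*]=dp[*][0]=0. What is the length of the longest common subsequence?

   ''  a  c  b  c  c  b
''  0  0  0  0  0  0  0
 a  0  1  1  1  1  1  1
 a  0  1  1  1  1  1  1
 c  0  1  2  2  2  2  2
 c  0  1  2  2  3  3  3
 b  0  1  2  3  3  3  4
 c  0  1  2  3  4  4  4
 a  0  1  2  3  4  4  4

4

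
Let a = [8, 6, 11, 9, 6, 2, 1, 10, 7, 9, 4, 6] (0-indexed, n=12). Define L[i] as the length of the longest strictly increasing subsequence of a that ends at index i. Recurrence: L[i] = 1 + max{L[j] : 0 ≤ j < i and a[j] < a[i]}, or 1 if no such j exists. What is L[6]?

1

   i    0    1    2    3    4    5    6    7    8    9   10   11
a[i]    8    6   11    9    6    2    1   10    7    9    4    6
L[i]    1    1    2    2    1    1    1    3    2    3    2    3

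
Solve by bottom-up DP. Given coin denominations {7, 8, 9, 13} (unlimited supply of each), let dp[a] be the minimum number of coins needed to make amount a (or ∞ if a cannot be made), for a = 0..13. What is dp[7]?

1

 a  0  1  2  3  4  5  6  7  8  9 10 11 12 13
dp  0  -  -  -  -  -  -  1  1  1  -  -  -  1
(- denotes ∞ / unreachable)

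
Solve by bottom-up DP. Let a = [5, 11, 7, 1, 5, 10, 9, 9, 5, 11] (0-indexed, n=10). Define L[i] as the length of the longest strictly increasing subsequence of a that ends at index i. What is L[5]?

3

   i    0    1    2    3    4    5    6    7    8    9
a[i]    5   11    7    1    5   10    9    9    5   11
L[i]    1    2    2    1    2    3    3    3    2    4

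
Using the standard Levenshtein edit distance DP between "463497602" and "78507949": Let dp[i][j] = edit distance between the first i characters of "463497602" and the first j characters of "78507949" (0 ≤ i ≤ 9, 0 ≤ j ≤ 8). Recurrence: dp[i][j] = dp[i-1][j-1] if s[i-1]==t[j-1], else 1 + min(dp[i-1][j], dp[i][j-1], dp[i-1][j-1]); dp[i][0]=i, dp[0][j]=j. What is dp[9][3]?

8

   ''  7  8  5  0  7  9  4  9
''  0  1  2  3  4  5  6  7  8
 4  1  1  2  3  4  5  6  6  7
 6  2  2  2  3  4  5  6  7  7
 3  3  3  3  3  4  5  6  7  8
 4  4  4  4  4  4  5  6  6  7
 9  5  5  5  5  5  5  5  6  6
 7  6  5  6  6  6  5  6  6  7
 6  7  6  6  7  7  6  6  7  7
 0  8  7  7  7  7  7  7  7  8
 2  9  8  8  8  8  8  8  8  8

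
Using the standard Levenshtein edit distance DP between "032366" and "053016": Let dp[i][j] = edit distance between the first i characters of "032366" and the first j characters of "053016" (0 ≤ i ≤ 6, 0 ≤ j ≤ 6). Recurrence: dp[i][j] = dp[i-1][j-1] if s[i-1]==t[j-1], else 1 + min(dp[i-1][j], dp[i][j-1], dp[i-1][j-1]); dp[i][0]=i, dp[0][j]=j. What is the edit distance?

4

   ''  0  5  3  0  1  6
''  0  1  2  3  4  5  6
 0  1  0  1  2  3  4  5
 3  2  1  1  1  2  3  4
 2  3  2  2  2  2  3  4
 3  4  3  3  2  3  3  4
 6  5  4  4  3  3  4  3
 6  6  5  5  4  4  4  4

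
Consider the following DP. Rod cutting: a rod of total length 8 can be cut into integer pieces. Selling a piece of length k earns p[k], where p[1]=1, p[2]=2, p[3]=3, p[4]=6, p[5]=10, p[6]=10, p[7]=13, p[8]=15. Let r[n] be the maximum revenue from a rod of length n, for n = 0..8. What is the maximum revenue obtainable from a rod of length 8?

15

   n    0    1    2    3    4    5    6    7    8
r[n]    0    1    2    3    6   10   11   13   15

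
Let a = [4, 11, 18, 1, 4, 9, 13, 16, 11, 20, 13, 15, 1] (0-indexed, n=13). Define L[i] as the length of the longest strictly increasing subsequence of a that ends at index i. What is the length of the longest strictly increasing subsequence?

6

   i    0    1    2    3    4    5    6    7    8    9   10   11   12
a[i]    4   11   18    1    4    9   13   16   11   20   13   15    1
L[i]    1    2    3    1    2    3    4    5    4    6    5    6    1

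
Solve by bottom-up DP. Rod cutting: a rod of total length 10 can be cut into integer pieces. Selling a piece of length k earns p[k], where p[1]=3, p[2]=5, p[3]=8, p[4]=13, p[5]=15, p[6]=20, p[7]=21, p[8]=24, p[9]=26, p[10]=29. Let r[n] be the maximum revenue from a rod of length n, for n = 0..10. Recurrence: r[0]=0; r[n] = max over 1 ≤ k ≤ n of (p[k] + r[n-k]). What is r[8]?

26

   n    0    1    2    3    4    5    6    7    8    9   10
r[n]    0    3    6    9   13   16   20   23   26   29   33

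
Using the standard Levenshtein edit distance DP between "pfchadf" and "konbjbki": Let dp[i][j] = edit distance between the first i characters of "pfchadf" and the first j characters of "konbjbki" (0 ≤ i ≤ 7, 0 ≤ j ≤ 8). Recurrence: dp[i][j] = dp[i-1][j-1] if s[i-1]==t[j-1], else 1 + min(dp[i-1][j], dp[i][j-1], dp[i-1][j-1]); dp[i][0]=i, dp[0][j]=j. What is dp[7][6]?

   ''  k  o  n  b  j  b  k  i
''  0  1  2  3  4  5  6  7  8
 p  1  1  2  3  4  5  6  7  8
 f  2  2  2  3  4  5  6  7  8
 c  3  3  3  3  4  5  6  7  8
 h  4  4  4  4  4  5  6  7  8
 a  5  5  5  5  5  5  6  7  8
 d  6  6  6  6  6  6  6  7  8
 f  7  7  7  7  7  7  7  7  8

7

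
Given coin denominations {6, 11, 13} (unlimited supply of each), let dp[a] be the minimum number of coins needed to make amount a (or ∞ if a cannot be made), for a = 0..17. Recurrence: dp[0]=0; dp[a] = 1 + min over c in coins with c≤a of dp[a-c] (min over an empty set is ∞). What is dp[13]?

1

 a  0  1  2  3  4  5  6  7  8  9 10 11 12 13 14 15 16 17
dp  0  -  -  -  -  -  1  -  -  -  -  1  2  1  -  -  -  2
(- denotes ∞ / unreachable)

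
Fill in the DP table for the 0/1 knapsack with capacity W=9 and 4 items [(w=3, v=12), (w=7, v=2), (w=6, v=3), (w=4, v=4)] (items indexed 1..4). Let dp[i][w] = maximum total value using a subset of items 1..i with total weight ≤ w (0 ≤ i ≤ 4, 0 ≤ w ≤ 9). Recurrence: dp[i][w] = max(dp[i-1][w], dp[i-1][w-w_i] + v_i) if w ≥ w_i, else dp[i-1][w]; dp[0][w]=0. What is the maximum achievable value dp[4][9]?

16

i\w   0   1   2   3   4   5   6   7   8   9
  0   0   0   0   0   0   0   0   0   0   0
  1   0   0   0  12  12  12  12  12  12  12
  2   0   0   0  12  12  12  12  12  12  12
  3   0   0   0  12  12  12  12  12  12  15
  4   0   0   0  12  12  12  12  16  16  16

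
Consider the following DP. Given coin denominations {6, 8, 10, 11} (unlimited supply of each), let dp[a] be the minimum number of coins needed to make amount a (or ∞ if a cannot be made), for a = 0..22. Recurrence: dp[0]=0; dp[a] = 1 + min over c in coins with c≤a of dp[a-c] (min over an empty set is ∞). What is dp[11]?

 a  0  1  2  3  4  5  6  7  8  9 10 11 12 13 14 15 16 17 18 19 20 21 22
dp  0  -  -  -  -  -  1  -  1  -  1  1  2  -  2  -  2  2  2  2  2  2  2
(- denotes ∞ / unreachable)

1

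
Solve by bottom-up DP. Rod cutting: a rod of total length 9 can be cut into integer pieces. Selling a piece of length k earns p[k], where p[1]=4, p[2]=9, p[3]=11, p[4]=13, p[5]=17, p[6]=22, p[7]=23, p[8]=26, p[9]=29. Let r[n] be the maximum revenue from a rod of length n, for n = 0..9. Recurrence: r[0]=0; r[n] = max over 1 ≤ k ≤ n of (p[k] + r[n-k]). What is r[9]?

40

   n    0    1    2    3    4    5    6    7    8    9
r[n]    0    4    9   13   18   22   27   31   36   40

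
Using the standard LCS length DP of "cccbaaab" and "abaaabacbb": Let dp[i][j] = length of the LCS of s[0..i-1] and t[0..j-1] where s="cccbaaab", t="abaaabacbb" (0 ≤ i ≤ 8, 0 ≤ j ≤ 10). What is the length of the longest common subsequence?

   ''  a  b  a  a  a  b  a  c  b  b
''  0  0  0  0  0  0  0  0  0  0  0
 c  0  0  0  0  0  0  0  0  1  1  1
 c  0  0  0  0  0  0  0  0  1  1  1
 c  0  0  0  0  0  0  0  0  1  1  1
 b  0  0  1  1  1  1  1  1  1  2  2
 a  0  1  1  2  2  2  2  2  2  2  2
 a  0  1  1  2  3  3  3  3  3  3  3
 a  0  1  1  2  3  4  4  4  4  4  4
 b  0  1  2  2  3  4  5  5  5  5  5

5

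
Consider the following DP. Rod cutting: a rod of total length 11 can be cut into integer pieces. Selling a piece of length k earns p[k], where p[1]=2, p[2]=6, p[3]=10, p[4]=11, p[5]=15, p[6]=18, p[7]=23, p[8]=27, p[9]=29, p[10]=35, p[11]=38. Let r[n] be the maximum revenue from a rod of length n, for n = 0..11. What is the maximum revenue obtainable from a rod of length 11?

   n    0    1    2    3    4    5    6    7    8    9   10   11
r[n]    0    2    6   10   12   16   20   23   27   30   35   38

38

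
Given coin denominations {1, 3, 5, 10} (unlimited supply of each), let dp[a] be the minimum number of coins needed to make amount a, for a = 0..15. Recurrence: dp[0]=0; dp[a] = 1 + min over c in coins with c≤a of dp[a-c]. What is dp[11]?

 a  0  1  2  3  4  5  6  7  8  9 10 11 12 13 14 15
dp  0  1  2  1  2  1  2  3  2  3  1  2  3  2  3  2

2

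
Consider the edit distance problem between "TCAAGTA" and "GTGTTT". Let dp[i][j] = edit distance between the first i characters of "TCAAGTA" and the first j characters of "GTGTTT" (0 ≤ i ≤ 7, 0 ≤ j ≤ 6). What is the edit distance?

6

   ''  G  T  G  T  T  T
''  0  1  2  3  4  5  6
 T  1  1  1  2  3  4  5
 C  2  2  2  2  3  4  5
 A  3  3  3  3  3  4  5
 A  4  4  4  4  4  4  5
 G  5  4  5  4  5  5  5
 T  6  5  4  5  4  5  5
 A  7  6  5  5  5  5  6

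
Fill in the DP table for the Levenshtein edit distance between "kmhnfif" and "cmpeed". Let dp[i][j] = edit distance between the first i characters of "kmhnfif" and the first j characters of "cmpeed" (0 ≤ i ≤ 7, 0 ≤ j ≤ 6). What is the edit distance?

6

   ''  c  m  p  e  e  d
''  0  1  2  3  4  5  6
 k  1  1  2  3  4  5  6
 m  2  2  1  2  3  4  5
 h  3  3  2  2  3  4  5
 n  4  4  3  3  3  4  5
 f  5  5  4  4  4  4  5
 i  6  6  5  5  5  5  5
 f  7  7  6  6  6  6  6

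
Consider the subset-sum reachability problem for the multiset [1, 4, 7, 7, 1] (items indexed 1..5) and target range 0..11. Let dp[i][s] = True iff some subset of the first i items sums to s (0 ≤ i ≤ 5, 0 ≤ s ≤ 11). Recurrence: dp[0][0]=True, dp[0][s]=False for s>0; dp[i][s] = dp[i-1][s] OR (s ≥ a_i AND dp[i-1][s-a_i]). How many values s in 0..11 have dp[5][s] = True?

10

i\s   0   1   2   3   4   5   6   7   8   9  10  11
  0   T   F   F   F   F   F   F   F   F   F   F   F
  1   T   T   F   F   F   F   F   F   F   F   F   F
  2   T   T   F   F   T   T   F   F   F   F   F   F
  3   T   T   F   F   T   T   F   T   T   F   F   T
  4   T   T   F   F   T   T   F   T   T   F   F   T
  5   T   T   T   F   T   T   T   T   T   T   F   T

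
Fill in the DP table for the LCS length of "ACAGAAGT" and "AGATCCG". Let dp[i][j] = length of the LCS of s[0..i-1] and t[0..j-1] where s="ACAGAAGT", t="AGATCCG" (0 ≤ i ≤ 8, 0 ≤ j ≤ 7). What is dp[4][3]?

   ''  A  G  A  T  C  C  G
''  0  0  0  0  0  0  0  0
 A  0  1  1  1  1  1  1  1
 C  0  1  1  1  1  2  2  2
 A  0  1  1  2  2  2  2  2
 G  0  1  2  2  2  2  2  3
 A  0  1  2  3  3  3  3  3
 A  0  1  2  3  3  3  3  3
 G  0  1  2  3  3  3  3  4
 T  0  1  2  3  4  4  4  4

2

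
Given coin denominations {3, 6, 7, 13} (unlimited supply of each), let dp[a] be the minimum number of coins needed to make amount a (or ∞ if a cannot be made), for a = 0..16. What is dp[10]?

 a  0  1  2  3  4  5  6  7  8  9 10 11 12 13 14 15 16
dp  0  -  -  1  -  -  1  1  -  2  2  -  2  1  2  3  2
(- denotes ∞ / unreachable)

2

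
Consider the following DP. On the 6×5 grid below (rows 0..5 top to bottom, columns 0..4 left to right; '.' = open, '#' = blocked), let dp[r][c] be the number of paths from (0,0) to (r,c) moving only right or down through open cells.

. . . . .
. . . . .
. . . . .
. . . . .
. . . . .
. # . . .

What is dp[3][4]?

r\c   0   1   2   3   4
  0   1   1   1   1   1
  1   1   2   3   4   5
  2   1   3   6  10  15
  3   1   4  10  20  35
  4   1   5  15  35  70
  5   1   0  15  50 120

35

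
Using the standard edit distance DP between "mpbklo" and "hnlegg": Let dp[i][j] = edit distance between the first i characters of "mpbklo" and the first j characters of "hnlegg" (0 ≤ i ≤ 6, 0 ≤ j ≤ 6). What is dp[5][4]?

   ''  h  n  l  e  g  g
''  0  1  2  3  4  5  6
 m  1  1  2  3  4  5  6
 p  2  2  2  3  4  5  6
 b  3  3  3  3  4  5  6
 k  4  4  4  4  4  5  6
 l  5  5  5  4  5  5  6
 o  6  6  6  5  5  6  6

5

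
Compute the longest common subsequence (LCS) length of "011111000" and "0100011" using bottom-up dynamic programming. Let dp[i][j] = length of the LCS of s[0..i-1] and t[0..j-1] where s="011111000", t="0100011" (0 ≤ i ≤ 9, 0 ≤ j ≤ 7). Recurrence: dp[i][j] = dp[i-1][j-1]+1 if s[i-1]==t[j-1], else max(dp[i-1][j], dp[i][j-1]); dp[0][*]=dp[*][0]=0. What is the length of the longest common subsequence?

   ''  0  1  0  0  0  1  1
''  0  0  0  0  0  0  0  0
 0  0  1  1  1  1  1  1  1
 1  0  1  2  2  2  2  2  2
 1  0  1  2  2  2  2  3  3
 1  0  1  2  2  2  2  3  4
 1  0  1  2  2  2  2  3  4
 1  0  1  2  2  2  2  3  4
 0  0  1  2  3  3  3  3  4
 0  0  1  2  3  4  4  4  4
 0  0  1  2  3  4  5  5  5

5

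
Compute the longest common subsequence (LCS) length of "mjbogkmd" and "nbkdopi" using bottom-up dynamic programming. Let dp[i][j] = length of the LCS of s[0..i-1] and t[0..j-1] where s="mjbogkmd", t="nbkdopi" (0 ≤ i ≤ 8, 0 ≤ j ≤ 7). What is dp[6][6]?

   ''  n  b  k  d  o  p  i
''  0  0  0  0  0  0  0  0
 m  0  0  0  0  0  0  0  0
 j  0  0  0  0  0  0  0  0
 b  0  0  1  1  1  1  1  1
 o  0  0  1  1  1  2  2  2
 g  0  0  1  1  1  2  2  2
 k  0  0  1  2  2  2  2  2
 m  0  0  1  2  2  2  2  2
 d  0  0  1  2  3  3  3  3

2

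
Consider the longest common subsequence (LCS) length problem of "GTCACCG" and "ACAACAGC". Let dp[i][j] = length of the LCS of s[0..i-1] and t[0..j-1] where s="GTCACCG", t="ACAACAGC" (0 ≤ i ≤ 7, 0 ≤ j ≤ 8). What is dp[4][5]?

2

   ''  A  C  A  A  C  A  G  C
''  0  0  0  0  0  0  0  0  0
 G  0  0  0  0  0  0  0  1  1
 T  0  0  0  0  0  0  0  1  1
 C  0  0  1  1  1  1  1  1  2
 A  0  1  1  2  2  2  2  2  2
 C  0  1  2  2  2  3  3  3  3
 C  0  1  2  2  2  3  3  3  4
 G  0  1  2  2  2  3  3  4  4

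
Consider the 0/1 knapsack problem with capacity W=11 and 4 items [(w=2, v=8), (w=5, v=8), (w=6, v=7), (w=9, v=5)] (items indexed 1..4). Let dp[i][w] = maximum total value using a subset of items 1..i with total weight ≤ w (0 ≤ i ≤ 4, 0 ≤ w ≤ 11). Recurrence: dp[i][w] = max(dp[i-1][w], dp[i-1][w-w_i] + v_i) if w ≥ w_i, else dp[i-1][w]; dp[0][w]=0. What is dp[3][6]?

8

i\w   0   1   2   3   4   5   6   7   8   9  10  11
  0   0   0   0   0   0   0   0   0   0   0   0   0
  1   0   0   8   8   8   8   8   8   8   8   8   8
  2   0   0   8   8   8   8   8  16  16  16  16  16
  3   0   0   8   8   8   8   8  16  16  16  16  16
  4   0   0   8   8   8   8   8  16  16  16  16  16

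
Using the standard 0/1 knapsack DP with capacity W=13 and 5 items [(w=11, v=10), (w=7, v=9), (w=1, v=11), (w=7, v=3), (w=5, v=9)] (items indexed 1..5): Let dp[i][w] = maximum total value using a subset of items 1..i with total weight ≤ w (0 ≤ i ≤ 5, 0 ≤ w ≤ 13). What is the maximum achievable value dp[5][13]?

i\w   0   1   2   3   4   5   6   7   8   9  10  11  12  13
  0   0   0   0   0   0   0   0   0   0   0   0   0   0   0
  1   0   0   0   0   0   0   0   0   0   0   0  10  10  10
  2   0   0   0   0   0   0   0   9   9   9   9  10  10  10
  3   0  11  11  11  11  11  11  11  20  20  20  20  21  21
  4   0  11  11  11  11  11  11  11  20  20  20  20  21  21
  5   0  11  11  11  11  11  20  20  20  20  20  20  21  29

29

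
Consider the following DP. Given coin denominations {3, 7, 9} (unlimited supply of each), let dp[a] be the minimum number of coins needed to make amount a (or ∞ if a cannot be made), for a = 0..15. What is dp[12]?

 a  0  1  2  3  4  5  6  7  8  9 10 11 12 13 14 15
dp  0  -  -  1  -  -  2  1  -  1  2  -  2  3  2  3
(- denotes ∞ / unreachable)

2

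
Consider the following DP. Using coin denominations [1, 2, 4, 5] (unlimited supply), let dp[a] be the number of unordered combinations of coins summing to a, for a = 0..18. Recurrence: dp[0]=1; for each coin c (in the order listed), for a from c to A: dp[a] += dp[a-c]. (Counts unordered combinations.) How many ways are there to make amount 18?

57

after  coin     0     1     2     3     4     5     6     7     8     9    10    11    12    13    14    15    16    17    18
          1     1     1     1     1     1     1     1     1     1     1     1     1     1     1     1     1     1     1     1
          2     1     1     2     2     3     3     4     4     5     5     6     6     7     7     8     8     9     9    10
          4     1     1     2     2     4     4     6     6     9     9    12    12    16    16    20    20    25    25    30
          5     1     1     2     2     4     5     7     8    11    13    17    19    24    27    33    37    44    49    57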